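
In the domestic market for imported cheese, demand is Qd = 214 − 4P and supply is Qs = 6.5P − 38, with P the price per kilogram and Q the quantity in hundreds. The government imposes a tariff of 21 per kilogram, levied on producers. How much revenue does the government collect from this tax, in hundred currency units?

Without the tax, 214 − 4P = 6.5P − 38 gives 10.5P = 252, so P* = 24 and Q* = 118.
With the tax collected from producers, supply shifts: Qs = 6.5(P − 21) − 38.
New equilibrium: buyers pay 37, producers receive 16, Q = 66. (Wedge: Pb − Ps = 21.)
Revenue = t · Q = 21 · 66 = 1386.

Tax revenue = 1386 hundred.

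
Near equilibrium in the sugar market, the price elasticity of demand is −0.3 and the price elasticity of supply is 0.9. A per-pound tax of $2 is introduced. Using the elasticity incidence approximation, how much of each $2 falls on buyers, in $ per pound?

Buyers bear ≈ $1.5 per pound.

Incidence ratio: buyers' share ≈ εs / (εs + |εd|) = 0.9 / (0.9 + 0.3) = 0.75.
So buyers bear ≈ 0.75 × $2 = $1.5; suppliers bear $0.5.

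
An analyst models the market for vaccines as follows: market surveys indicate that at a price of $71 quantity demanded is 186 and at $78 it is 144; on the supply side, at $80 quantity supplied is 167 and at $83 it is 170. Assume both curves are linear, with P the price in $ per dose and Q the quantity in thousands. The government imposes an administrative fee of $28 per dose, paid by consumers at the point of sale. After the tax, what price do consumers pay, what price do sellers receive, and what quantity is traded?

Consumers pay $79; sellers receive $51; quantity = 138.

Demand slope: (144 − 186)/(78 − 71) = -6, so Qd = 612 − 6P.
Supply slope: (170 − 167)/(83 − 80) = 1, so Qs = P + 87.
Before the tax: set 612 − 6P = P + 87 → P* = $75, Q* = 162.
With the tax collected from consumers, demand (in seller-price terms) shifts: Qd = 612 − 6(P + 28).
Solving gives Q = 138 with consumers paying $79 and sellers receiving $51 (the $28 wedge).
The less price-elastic side of the market bears the larger share of a per-unit tax.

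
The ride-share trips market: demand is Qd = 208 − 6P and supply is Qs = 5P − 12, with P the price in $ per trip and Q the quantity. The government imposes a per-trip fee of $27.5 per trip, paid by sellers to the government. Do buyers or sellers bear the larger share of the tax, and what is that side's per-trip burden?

Before the tax: set 208 − 6P = 5P − 12 → P* = $20, Q* = 88.
With the tax collected from sellers, supply shifts: Qs = 5(P − 27.5) − 12.
New equilibrium: buyers pay $32.5, sellers receive $5, Q = 13. (Wedge: Pb − Ps = 27.5.)
Per-trip burden: buyers $12.5, sellers $15.
Sellers take the larger share because supply is less price-elastic here (demand slope 6 vs supply slope 5).

Sellers bear the larger share: $15 per trip.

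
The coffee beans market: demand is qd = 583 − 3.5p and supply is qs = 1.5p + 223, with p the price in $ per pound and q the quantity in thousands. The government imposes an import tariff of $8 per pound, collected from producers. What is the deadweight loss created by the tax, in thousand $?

Without the tax, 583 − 3.5p = 1.5p + 223 gives 5p = 360, so p* = $72 and q* = 331.
With the tax collected from producers, supply shifts: qs = 1.5(p − 8) + 223.
New equilibrium: buyers pay $74.4, producers receive $66.4, q = 322.6. (Wedge: pb − ps = 8.)
Quantity falls by |ΔQ| = |331 − 322.6| = 8.4.
DWL = ½ · t · |ΔQ| = ½ · 8 · 8.4 = $33.6.

Deadweight loss = $33.6 thousand.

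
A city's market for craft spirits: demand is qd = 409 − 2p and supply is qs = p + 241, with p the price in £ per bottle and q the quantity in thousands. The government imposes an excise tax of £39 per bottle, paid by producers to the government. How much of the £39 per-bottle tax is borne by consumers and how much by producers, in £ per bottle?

Before the tax: set 409 − 2p = p + 241 → p* = £56, q* = 297.
With the tax collected from producers, supply shifts: qs = (p − 39) + 241.
Solving gives q = 271 with consumers paying £69 and producers receiving £30 (the £39 wedge).
Burden on consumers: £13; on producers: £26. (They sum to £39.)

Consumers bear £13 per bottle; producers bear £26 per bottle.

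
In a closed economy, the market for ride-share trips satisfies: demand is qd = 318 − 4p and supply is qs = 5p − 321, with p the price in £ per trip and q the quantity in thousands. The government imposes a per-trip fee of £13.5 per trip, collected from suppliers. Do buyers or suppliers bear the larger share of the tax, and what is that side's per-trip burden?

Buyers bear the larger share: £7.5 per trip.

Without the tax, 318 − 4p = 5p − 321 gives 9p = 639, so p* = £71 and q* = 34.
With the tax collected from suppliers, supply shifts: qs = 5(p − 13.5) − 321.
Solving gives q = 4 with buyers paying £78.5 and suppliers receiving £65 (the £13.5 wedge).
Per-trip burden: buyers £7.5, suppliers £6.
Buyers take the larger share because demand is less price-elastic here (demand slope 4 vs supply slope 5).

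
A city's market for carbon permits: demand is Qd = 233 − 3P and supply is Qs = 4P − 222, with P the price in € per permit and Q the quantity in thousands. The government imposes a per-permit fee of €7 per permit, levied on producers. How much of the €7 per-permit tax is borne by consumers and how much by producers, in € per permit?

Consumers bear €4 per permit; producers bear €3 per permit.

Without the tax, 233 − 3P = 4P − 222 gives 7P = 455, so P* = €65 and Q* = 38.
With the tax collected from producers, supply shifts: Qs = 4(P − 7) − 222.
New equilibrium: consumers pay €69, producers receive €62, Q = 26. (Wedge: Pb − Ps = 7.)
Burden on consumers: €4; on producers: €3. (They sum to €7.)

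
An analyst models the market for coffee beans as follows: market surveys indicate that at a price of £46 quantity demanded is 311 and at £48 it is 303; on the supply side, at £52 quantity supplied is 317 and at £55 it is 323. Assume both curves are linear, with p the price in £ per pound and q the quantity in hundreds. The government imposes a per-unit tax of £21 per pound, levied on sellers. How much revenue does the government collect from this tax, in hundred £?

Demand slope: (303 − 311)/(48 − 46) = -4, so qd = 495 − 4p.
Supply slope: (323 − 317)/(55 − 52) = 2, so qs = 2p + 213.
Before the tax: set 495 − 4p = 2p + 213 → p* = £47, q* = 307.
With the tax collected from sellers, supply shifts: qs = 2(p − 21) + 213.
New equilibrium: buyers pay £54, sellers receive £33, q = 279. (Wedge: pb − ps = 21.)
Revenue = t · Q = 21 · 279 = £5859.

Tax revenue = £5859 hundred.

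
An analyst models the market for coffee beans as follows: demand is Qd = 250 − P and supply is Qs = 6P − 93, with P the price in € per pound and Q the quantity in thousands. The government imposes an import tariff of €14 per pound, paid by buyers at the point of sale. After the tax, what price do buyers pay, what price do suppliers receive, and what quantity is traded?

Buyers pay €61; suppliers receive €47; quantity = 189.

Without the tax, 250 − P = 6P − 93 gives 7P = 343, so P* = €49 and Q* = 201.
With the tax collected from buyers, demand (in seller-price terms) shifts: Qd = 250 − (P + 14).
Solving gives Q = 189 with buyers paying €61 and suppliers receiving €47 (the €14 wedge).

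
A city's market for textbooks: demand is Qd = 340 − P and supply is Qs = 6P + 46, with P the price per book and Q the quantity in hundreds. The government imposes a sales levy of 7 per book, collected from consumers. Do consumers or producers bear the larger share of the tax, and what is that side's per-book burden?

Consumers bear the larger share: 6 per book.

Before the tax: set 340 − P = 6P + 46 → P* = 42, Q* = 298.
With the tax collected from consumers, demand (in seller-price terms) shifts: Qd = 340 − (P + 7).
Solving gives Q = 292 with consumers paying 48 and producers receiving 41 (the 7 wedge).
Per-book burden: consumers 6, producers 1.
Consumers take the larger share because demand is less price-elastic here (demand slope 1 vs supply slope 6).
The less price-elastic side of the market bears the larger share of a per-unit tax.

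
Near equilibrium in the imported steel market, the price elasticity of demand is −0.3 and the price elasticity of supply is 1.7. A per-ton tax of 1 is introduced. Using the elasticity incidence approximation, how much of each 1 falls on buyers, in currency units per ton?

Incidence ratio: buyers' share ≈ εs / (εs + |εd|) = 1.7 / (1.7 + 0.3) = 0.85.
So buyers bear ≈ 0.85 × 1 = 0.85; producers bear 0.15.

Buyers bear ≈ 0.85 per ton.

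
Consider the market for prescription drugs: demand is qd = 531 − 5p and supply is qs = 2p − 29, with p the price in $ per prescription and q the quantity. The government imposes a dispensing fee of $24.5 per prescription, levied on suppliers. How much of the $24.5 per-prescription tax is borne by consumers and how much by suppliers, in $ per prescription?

Before the tax: set 531 − 5p = 2p − 29 → p* = $80, q* = 131.
With the tax collected from suppliers, supply shifts: qs = 2(p − 24.5) − 29.
Solving gives q = 96 with consumers paying $87 and suppliers receiving $62.5 (the $24.5 wedge).
Burden on consumers: $7; on suppliers: $17.5. (They sum to $24.5.)
The less price-elastic side of the market bears the larger share of a per-unit tax.

Consumers bear $7 per prescription; suppliers bear $17.5 per prescription.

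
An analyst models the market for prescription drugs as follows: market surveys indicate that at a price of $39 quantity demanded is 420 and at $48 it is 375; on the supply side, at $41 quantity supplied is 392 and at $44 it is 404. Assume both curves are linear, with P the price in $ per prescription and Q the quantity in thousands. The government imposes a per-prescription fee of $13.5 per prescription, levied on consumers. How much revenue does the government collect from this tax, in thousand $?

Tax revenue = $4995 thousand.

Demand slope: (375 − 420)/(48 − 39) = -5, so Qd = 615 − 5P.
Supply slope: (404 − 392)/(44 − 41) = 4, so Qs = 4P + 228.
Without the tax, 615 − 5P = 4P + 228 gives 9P = 387, so P* = $43 and Q* = 400.
With the tax collected from consumers, demand (in seller-price terms) shifts: Qd = 615 − 5(P + 13.5).
New equilibrium: consumers pay $49, suppliers receive $35.5, Q = 370. (Wedge: Pb − Ps = 13.5.)
Revenue = t · Q = 13.5 · 370 = $4995.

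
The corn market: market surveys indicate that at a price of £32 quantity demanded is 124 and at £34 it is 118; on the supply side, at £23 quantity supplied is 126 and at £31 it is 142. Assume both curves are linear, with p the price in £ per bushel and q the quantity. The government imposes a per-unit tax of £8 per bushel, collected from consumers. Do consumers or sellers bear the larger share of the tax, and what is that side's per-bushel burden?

Sellers bear the larger share: £4.8 per bushel.

Demand slope: (118 − 124)/(34 − 32) = -3, so qd = 220 − 3p.
Supply slope: (142 − 126)/(31 − 23) = 2, so qs = 2p + 80.
Without the tax, 220 − 3p = 2p + 80 gives 5p = 140, so p* = £28 and q* = 136.
With the tax collected from consumers, demand (in seller-price terms) shifts: qd = 220 − 3(p + 8).
New equilibrium: consumers pay £31.2, sellers receive £23.2, q = 126.4. (Wedge: pb − ps = 8.)
Per-bushel burden: consumers £3.2, sellers £4.8.
Sellers take the larger share because supply is less price-elastic here (demand slope 3 vs supply slope 2).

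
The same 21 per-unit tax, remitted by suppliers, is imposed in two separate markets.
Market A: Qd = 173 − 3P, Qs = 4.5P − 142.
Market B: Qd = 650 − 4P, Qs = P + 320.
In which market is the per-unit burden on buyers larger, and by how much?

Market A, by 8.4.

Market A: pre-tax P* = 42, Q* = 47; post-tax Q = 9.2; per-unit burden on buyers = 12.6.
Market B: pre-tax P* = 66, Q* = 386; post-tax Q = 369.2; per-unit burden on buyers = 4.2.
Difference: 12.6 vs 4.2 → market A is larger by 8.4.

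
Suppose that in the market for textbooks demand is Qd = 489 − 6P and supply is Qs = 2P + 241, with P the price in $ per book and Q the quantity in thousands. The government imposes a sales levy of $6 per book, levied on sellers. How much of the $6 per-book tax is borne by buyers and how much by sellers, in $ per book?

Buyers bear $1.5 per book; sellers bear $4.5 per book.

Without the tax, 489 − 6P = 2P + 241 gives 8P = 248, so P* = $31 and Q* = 303.
With the tax collected from sellers, supply shifts: Qs = 2(P − 6) + 241.
New equilibrium: buyers pay $32.5, sellers receive $26.5, Q = 294. (Wedge: Pb − Ps = 6.)
Burden on buyers: $1.5; on sellers: $4.5. (They sum to $6.)
The less price-elastic side of the market bears the larger share of a per-unit tax.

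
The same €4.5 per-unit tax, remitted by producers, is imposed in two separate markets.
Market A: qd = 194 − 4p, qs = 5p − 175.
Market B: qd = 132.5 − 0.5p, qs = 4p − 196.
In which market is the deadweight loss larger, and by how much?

Market A: pre-tax p* = €41, q* = 30; post-tax q = 20; deadweight loss = €22.5.
Market B: pre-tax p* = €73, q* = 96; post-tax q = 94; deadweight loss = €4.5.
Difference: €22.5 vs €4.5 → market A is larger by €18.

Market A, by €18.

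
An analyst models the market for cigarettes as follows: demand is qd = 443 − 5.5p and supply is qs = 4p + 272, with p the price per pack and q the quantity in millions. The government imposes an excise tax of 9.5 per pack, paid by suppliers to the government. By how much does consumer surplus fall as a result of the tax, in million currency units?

Consumer surplus falls by 1332 million.

Before the tax: set 443 − 5.5p = 4p + 272 → p* = 18, q* = 344.
With the tax collected from suppliers, supply shifts: qs = 4(p − 9.5) + 272.
New equilibrium: buyers pay 22, suppliers receive 12.5, q = 322. (Wedge: pb − ps = 9.5.)
ΔCS is the trapezoid between Q = 322 and Q = 344 of height 4: ½ · (344 + 322) · 4 = 1332.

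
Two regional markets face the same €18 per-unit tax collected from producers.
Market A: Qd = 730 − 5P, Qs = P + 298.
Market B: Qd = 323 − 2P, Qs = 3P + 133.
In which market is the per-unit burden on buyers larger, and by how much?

Market B, by €7.8.

Market A: pre-tax P* = €72, Q* = 370; post-tax Q = 355; per-unit burden on buyers = €3.
Market B: pre-tax P* = €38, Q* = 247; post-tax Q = 225.4; per-unit burden on buyers = €10.8.
Difference: €3 vs €10.8 → market B is larger by €7.8.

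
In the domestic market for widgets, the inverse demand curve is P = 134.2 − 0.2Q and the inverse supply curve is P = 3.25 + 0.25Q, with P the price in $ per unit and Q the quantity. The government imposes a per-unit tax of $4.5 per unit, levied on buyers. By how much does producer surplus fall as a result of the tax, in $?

Producer surplus falls by $715.

Inverting to Q(P) form: Qd = 671 − 5P; Qs = 4P − 13.
Without the tax, 671 − 5P = 4P − 13 gives 9P = 684, so P* = $76 and Q* = 291.
With the tax collected from buyers, demand (in seller-price terms) shifts: Qd = 671 − 5(P + 4.5).
New equilibrium: buyers pay $78, suppliers receive $73.5, Q = 281. (Wedge: Pb − Ps = 4.5.)
ΔPS is the trapezoid between Q = 281 and Q = 291 of height $2.5: ½ · (291 + 281) · 2.5 = $715.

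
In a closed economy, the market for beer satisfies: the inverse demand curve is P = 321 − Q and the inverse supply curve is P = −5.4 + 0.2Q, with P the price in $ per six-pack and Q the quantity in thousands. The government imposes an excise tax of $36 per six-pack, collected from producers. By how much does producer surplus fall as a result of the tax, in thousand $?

Producer surplus falls by $1542 thousand.

Rewrite in direct form: Qd = 321 − P and Qs = 5P + 27.
Before the tax: set 321 − P = 5P + 27 → P* = $49, Q* = 272.
With the tax collected from producers, supply shifts: Qs = 5(P − 36) + 27.
New equilibrium: buyers pay $79, producers receive $43, Q = 242. (Wedge: Pb − Ps = 36.)
ΔPS is the trapezoid between Q = 242 and Q = 272 of height $6: ½ · (272 + 242) · 6 = $1542.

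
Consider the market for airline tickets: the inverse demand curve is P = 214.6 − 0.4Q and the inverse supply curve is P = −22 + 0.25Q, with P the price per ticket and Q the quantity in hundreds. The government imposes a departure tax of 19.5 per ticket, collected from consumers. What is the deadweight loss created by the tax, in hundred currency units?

Deadweight loss = 292.5 hundred.

Inverting to Q(P) form: Qd = 536.5 − 2.5P; Qs = 4P + 88.
Before the tax: set 536.5 − 2.5P = 4P + 88 → P* = 69, Q* = 364.
With the tax collected from consumers, demand (in seller-price terms) shifts: Qd = 536.5 − 2.5(P + 19.5).
Solving gives Q = 334 with consumers paying 81 and producers receiving 61.5 (the 19.5 wedge).
Quantity falls by |ΔQ| = |364 − 334| = 30.
DWL = ½ · t · |ΔQ| = ½ · 19.5 · 30 = 292.5.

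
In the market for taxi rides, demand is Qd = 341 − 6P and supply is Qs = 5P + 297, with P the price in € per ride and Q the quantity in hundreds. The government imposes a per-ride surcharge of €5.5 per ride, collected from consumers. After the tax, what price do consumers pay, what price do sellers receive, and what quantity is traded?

Without the tax, 341 − 6P = 5P + 297 gives 11P = 44, so P* = €4 and Q* = 317.
With the tax collected from consumers, demand (in seller-price terms) shifts: Qd = 341 − 6(P + 5.5).
New equilibrium: consumers pay €6.5, sellers receive €1, Q = 302. (Wedge: Pb − Ps = 5.5.)
The less price-elastic side of the market bears the larger share of a per-unit tax.

Consumers pay €6.5; sellers receive €1; quantity = 302.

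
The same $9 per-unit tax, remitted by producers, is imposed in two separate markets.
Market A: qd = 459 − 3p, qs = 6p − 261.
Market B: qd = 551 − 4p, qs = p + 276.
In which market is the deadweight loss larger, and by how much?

Market A, by $48.6.

Market A: pre-tax p* = $80, q* = 219; post-tax q = 201; deadweight loss = $81.
Market B: pre-tax p* = $55, q* = 331; post-tax q = 323.8; deadweight loss = $32.4.
Difference: $81 vs $32.4 → market A is larger by $48.6.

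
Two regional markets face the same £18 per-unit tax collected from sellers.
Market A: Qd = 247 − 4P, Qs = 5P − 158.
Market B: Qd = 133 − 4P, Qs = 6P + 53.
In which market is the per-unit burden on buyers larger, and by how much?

Market A: pre-tax P* = £45, Q* = 67; post-tax Q = 27; per-unit burden on buyers = £10.
Market B: pre-tax P* = £8, Q* = 101; post-tax Q = 57.8; per-unit burden on buyers = £10.8.
Difference: £10 vs £10.8 → market B is larger by £0.8.

Market B, by £0.8.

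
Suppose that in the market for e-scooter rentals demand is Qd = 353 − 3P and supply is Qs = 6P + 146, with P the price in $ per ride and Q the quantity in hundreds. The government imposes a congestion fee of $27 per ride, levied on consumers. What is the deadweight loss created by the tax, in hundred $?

Without the tax, 353 − 3P = 6P + 146 gives 9P = 207, so P* = $23 and Q* = 284.
With the tax collected from consumers, demand (in seller-price terms) shifts: Qd = 353 − 3(P + 27).
Solving gives Q = 230 with consumers paying $41 and producers receiving $14 (the $27 wedge).
Quantity falls by |ΔQ| = |284 − 230| = 54.
DWL = ½ · t · |ΔQ| = ½ · 27 · 54 = $729.

Deadweight loss = $729 hundred.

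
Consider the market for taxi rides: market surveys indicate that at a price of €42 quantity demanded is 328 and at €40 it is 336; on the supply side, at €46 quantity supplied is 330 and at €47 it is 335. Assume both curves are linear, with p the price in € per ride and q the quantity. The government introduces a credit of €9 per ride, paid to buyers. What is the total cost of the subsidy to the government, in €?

Government outlay = €3060.

Demand slope: (336 − 328)/(40 − 42) = -4, so qd = 496 − 4p.
Supply slope: (335 − 330)/(47 − 46) = 5, so qs = 5p + 100.
Without the subsidy, 496 − 4p = 5p + 100 gives 9p = 396, so p* = €44 and q* = 320.
With a per-unit subsidy paid to buyers, each effectively pays p − 9, so demand becomes qd = 496 − 4(p − 9).
New equilibrium: buyers pay €39, suppliers receive €48, q = 340. (Wedge: pb − ps = −9.)
Outlay = t · Q = 9 · 340 = €3060.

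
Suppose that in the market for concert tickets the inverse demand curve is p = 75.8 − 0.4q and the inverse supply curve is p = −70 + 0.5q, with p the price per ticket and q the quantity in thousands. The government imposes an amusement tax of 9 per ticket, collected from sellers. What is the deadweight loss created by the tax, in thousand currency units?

Rewrite in direct form: qd = 189.5 − 2.5p and qs = 2p + 140.
Without the tax, 189.5 − 2.5p = 2p + 140 gives 4.5p = 49.5, so p* = 11 and q* = 162.
With the tax collected from sellers, supply shifts: qs = 2(p − 9) + 140.
New equilibrium: consumers pay 15, sellers receive 6, q = 152. (Wedge: pb − ps = 9.)
Quantity falls by |ΔQ| = |162 − 152| = 10.
DWL = ½ · t · |ΔQ| = ½ · 9 · 10 = 45.

Deadweight loss = 45 thousand.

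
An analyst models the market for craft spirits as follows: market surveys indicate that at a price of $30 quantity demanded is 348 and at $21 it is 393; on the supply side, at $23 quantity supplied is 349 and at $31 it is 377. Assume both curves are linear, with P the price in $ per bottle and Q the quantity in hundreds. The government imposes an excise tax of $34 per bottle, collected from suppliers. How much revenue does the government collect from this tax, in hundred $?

Tax revenue = $9962 hundred.

Demand slope: (393 − 348)/(21 − 30) = -5, so Qd = 498 − 5P.
Supply slope: (377 − 349)/(31 − 23) = 3.5, so Qs = 3.5P + 268.5.
Before the tax: set 498 − 5P = 3.5P + 268.5 → P* = $27, Q* = 363.
With the tax collected from suppliers, supply shifts: Qs = 3.5(P − 34) + 268.5.
New equilibrium: consumers pay $41, suppliers receive $7, Q = 293. (Wedge: Pb − Ps = 34.)
Revenue = t · Q = 34 · 293 = $9962.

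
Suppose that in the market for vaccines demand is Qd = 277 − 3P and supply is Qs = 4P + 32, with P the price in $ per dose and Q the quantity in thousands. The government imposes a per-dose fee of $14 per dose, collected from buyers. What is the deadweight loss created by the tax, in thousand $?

Without the tax, 277 − 3P = 4P + 32 gives 7P = 245, so P* = $35 and Q* = 172.
With the tax collected from buyers, demand (in seller-price terms) shifts: Qd = 277 − 3(P + 14).
Solving gives Q = 148 with buyers paying $43 and producers receiving $29 (the $14 wedge).
Quantity falls by |ΔQ| = |172 − 148| = 24.
DWL = ½ · t · |ΔQ| = ½ · 14 · 24 = $168.

Deadweight loss = $168 thousand.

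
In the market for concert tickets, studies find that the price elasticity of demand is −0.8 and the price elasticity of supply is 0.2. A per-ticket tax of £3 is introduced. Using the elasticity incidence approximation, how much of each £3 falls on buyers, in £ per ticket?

Incidence ratio: buyers' share ≈ εs / (εs + |εd|) = 0.2 / (0.2 + 0.8) = 0.2.
So buyers bear ≈ 0.2 × £3 = £0.6; suppliers bear £2.4.

Buyers bear ≈ £0.6 per ticket.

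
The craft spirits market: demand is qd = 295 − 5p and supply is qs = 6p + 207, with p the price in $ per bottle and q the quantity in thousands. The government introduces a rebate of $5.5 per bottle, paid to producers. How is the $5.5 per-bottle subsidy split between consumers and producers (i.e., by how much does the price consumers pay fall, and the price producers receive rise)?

Without the subsidy, 295 − 5p = 6p + 207 gives 11p = 88, so p* = $8 and q* = 255.
With a per-unit subsidy paid to producers, each receives p + 5.5 per unit sold, so supply becomes qs = 6(p + 5.5) + 207.
Solving gives q = 270 with consumers paying $5 and producers receiving $10.5 (the $5.5 wedge).
Gain to consumers: $3; to producers: $2.5. (They sum to $5.5.)

Consumers gain $3 per bottle; producers gain $2.5 per bottle.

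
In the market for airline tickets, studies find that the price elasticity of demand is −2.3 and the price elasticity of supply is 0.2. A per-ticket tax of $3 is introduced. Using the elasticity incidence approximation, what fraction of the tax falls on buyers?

Buyers' share ≈ 0.08.

Incidence ratio: buyers' share ≈ εs / (εs + |εd|) = 0.2 / (0.2 + 2.3) = 0.08.
Supply is the less elastic side, so buyers bear the smaller share.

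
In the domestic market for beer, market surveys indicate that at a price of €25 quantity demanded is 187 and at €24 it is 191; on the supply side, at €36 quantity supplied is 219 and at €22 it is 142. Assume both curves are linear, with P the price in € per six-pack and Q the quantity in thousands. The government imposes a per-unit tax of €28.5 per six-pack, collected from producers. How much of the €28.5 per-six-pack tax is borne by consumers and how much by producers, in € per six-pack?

Demand slope: (191 − 187)/(24 − 25) = -4, so Qd = 287 − 4P.
Supply slope: (142 − 219)/(22 − 36) = 5.5, so Qs = 5.5P + 21.
Without the tax, 287 − 4P = 5.5P + 21 gives 9.5P = 266, so P* = €28 and Q* = 175.
With the tax collected from producers, supply shifts: Qs = 5.5(P − 28.5) + 21.
New equilibrium: consumers pay €44.5, producers receive €16, Q = 109. (Wedge: Pb − Ps = 28.5.)
Burden on consumers: €16.5; on producers: €12. (They sum to €28.5.)

Consumers bear €16.5 per six-pack; producers bear €12 per six-pack.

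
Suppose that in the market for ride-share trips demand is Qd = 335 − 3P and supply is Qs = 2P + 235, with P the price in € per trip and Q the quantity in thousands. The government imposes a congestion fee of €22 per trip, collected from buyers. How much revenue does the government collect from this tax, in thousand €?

Tax revenue = €5469.2 thousand.

Without the tax, 335 − 3P = 2P + 235 gives 5P = 100, so P* = €20 and Q* = 275.
With the tax collected from buyers, demand (in seller-price terms) shifts: Qd = 335 − 3(P + 22).
Solving gives Q = 248.6 with buyers paying €28.8 and sellers receiving €6.8 (the €22 wedge).
Revenue = t · Q = 22 · 248.6 = €5469.2.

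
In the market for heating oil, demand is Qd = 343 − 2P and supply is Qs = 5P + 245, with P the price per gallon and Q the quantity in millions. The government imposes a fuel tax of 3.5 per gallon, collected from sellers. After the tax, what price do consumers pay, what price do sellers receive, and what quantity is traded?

Without the tax, 343 − 2P = 5P + 245 gives 7P = 98, so P* = 14 and Q* = 315.
With the tax collected from sellers, supply shifts: Qs = 5(P − 3.5) + 245.
New equilibrium: consumers pay 16.5, sellers receive 13, Q = 310. (Wedge: Pb − Ps = 3.5.)

Consumers pay 16.5; sellers receive 13; quantity = 310.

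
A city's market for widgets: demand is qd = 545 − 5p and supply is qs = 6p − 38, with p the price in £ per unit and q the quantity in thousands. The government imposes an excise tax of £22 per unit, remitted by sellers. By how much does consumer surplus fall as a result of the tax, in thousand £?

Consumer surplus falls by £3000 thousand.

Without the tax, 545 − 5p = 6p − 38 gives 11p = 583, so p* = £53 and q* = 280.
With the tax collected from sellers, supply shifts: qs = 6(p − 22) − 38.
Solving gives q = 220 with buyers paying £65 and sellers receiving £43 (the £22 wedge).
ΔCS is the trapezoid between Q = 220 and Q = 280 of height £12: ½ · (280 + 220) · 12 = £3000.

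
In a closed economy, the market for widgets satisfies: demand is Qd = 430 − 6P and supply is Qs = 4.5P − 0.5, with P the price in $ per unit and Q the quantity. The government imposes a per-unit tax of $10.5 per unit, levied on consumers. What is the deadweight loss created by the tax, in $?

Deadweight loss = $141.75.

Before the tax: set 430 − 6P = 4.5P − 0.5 → P* = $41, Q* = 184.
With the tax collected from consumers, demand (in seller-price terms) shifts: Qd = 430 − 6(P + 10.5).
Solving gives Q = 157 with consumers paying $45.5 and sellers receiving $35 (the $10.5 wedge).
Quantity falls by |ΔQ| = |184 − 157| = 27.
DWL = ½ · t · |ΔQ| = ½ · 10.5 · 27 = $141.75.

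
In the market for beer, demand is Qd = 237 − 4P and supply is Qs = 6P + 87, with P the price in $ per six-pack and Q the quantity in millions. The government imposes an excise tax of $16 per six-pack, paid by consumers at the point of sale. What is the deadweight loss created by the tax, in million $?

Deadweight loss = $307.2 million.

Before the tax: set 237 − 4P = 6P + 87 → P* = $15, Q* = 177.
With the tax collected from consumers, demand (in seller-price terms) shifts: Qd = 237 − 4(P + 16).
Solving gives Q = 138.6 with consumers paying $24.6 and suppliers receiving $8.6 (the $16 wedge).
Quantity falls by |ΔQ| = |177 − 138.6| = 38.4.
DWL = ½ · t · |ΔQ| = ½ · 16 · 38.4 = $307.2.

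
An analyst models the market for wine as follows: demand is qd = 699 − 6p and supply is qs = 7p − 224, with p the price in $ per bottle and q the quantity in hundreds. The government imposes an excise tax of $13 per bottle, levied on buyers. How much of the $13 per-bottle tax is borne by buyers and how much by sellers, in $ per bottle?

Buyers bear $7 per bottle; sellers bear $6 per bottle.

Before the tax: set 699 − 6p = 7p − 224 → p* = $71, q* = 273.
With the tax collected from buyers, demand (in seller-price terms) shifts: qd = 699 − 6(p + 13).
Solving gives q = 231 with buyers paying $78 and sellers receiving $65 (the $13 wedge).
Burden on buyers: $7; on sellers: $6. (They sum to $13.)
The less price-elastic side of the market bears the larger share of a per-unit tax.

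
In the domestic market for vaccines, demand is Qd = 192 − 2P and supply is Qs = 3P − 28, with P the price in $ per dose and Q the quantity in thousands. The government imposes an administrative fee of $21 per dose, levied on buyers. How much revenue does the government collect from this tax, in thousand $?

Without the tax, 192 − 2P = 3P − 28 gives 5P = 220, so P* = $44 and Q* = 104.
With the tax collected from buyers, demand (in seller-price terms) shifts: Qd = 192 − 2(P + 21).
New equilibrium: buyers pay $56.6, sellers receive $35.6, Q = 78.8. (Wedge: Pb − Ps = 21.)
Revenue = t · Q = 21 · 78.8 = $1654.8.

Tax revenue = $1654.8 thousand.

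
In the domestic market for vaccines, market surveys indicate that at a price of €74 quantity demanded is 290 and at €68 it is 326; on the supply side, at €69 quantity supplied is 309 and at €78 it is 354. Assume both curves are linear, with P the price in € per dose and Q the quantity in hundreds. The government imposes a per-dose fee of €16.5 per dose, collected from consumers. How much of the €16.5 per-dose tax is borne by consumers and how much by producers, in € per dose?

Consumers bear €7.5 per dose; producers bear €9 per dose.

Demand slope: (326 − 290)/(68 − 74) = -6, so Qd = 734 − 6P.
Supply slope: (354 − 309)/(78 − 69) = 5, so Qs = 5P − 36.
Without the tax, 734 − 6P = 5P − 36 gives 11P = 770, so P* = €70 and Q* = 314.
With the tax collected from consumers, demand (in seller-price terms) shifts: Qd = 734 − 6(P + 16.5).
New equilibrium: consumers pay €77.5, producers receive €61, Q = 269. (Wedge: Pb − Ps = 16.5.)
Burden on consumers: €7.5; on producers: €9. (They sum to €16.5.)
The less price-elastic side of the market bears the larger share of a per-unit tax.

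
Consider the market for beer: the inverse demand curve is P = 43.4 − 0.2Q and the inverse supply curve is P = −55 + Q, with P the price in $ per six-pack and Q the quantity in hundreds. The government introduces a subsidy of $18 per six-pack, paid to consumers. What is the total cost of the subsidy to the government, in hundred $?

Inverting to Q(P) form: Qd = 217 − 5P; Qs = P + 55.
Before the subsidy: set 217 − 5P = P + 55 → P* = $27, Q* = 82.
With a per-unit subsidy paid to consumers, each effectively pays P − 18, so demand becomes Qd = 217 − 5(P − 18).
Solving gives Q = 97 with consumers paying $24 and sellers receiving $42 (the $18 wedge).
Outlay = t · Q = 18 · 97 = $1746.

Government outlay = $1746 hundred.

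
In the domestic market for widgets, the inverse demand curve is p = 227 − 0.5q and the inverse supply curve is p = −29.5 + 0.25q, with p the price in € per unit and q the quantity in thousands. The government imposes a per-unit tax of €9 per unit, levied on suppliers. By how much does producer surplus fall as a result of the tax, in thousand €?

Producer surplus falls by €1008 thousand.

Inverting to q(p) form: qd = 454 − 2p; qs = 4p + 118.
Before the tax: set 454 − 2p = 4p + 118 → p* = €56, q* = 342.
With the tax collected from suppliers, supply shifts: qs = 4(p − 9) + 118.
Solving gives q = 330 with buyers paying €62 and suppliers receiving €53 (the €9 wedge).
ΔPS is the trapezoid between Q = 330 and Q = 342 of height €3: ½ · (342 + 330) · 3 = €1008.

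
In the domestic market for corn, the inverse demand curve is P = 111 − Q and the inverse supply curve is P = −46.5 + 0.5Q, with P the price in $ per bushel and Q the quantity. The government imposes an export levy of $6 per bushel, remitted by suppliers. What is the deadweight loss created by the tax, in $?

Inverting to Q(P) form: Qd = 111 − P; Qs = 2P + 93.
Before the tax: set 111 − P = 2P + 93 → P* = $6, Q* = 105.
With the tax collected from suppliers, supply shifts: Qs = 2(P − 6) + 93.
Solving gives Q = 101 with buyers paying $10 and suppliers receiving $4 (the $6 wedge).
Quantity falls by |ΔQ| = |105 − 101| = 4.
DWL = ½ · t · |ΔQ| = ½ · 6 · 4 = $12.

Deadweight loss = $12.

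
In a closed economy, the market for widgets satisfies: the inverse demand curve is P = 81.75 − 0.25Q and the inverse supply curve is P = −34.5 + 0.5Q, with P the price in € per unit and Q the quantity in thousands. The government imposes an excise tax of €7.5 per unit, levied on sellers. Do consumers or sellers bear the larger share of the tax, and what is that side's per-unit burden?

Sellers bear the larger share: €5 per unit.

Inverting to Q(P) form: Qd = 327 − 4P; Qs = 2P + 69.
Without the tax, 327 − 4P = 2P + 69 gives 6P = 258, so P* = €43 and Q* = 155.
With the tax collected from sellers, supply shifts: Qs = 2(P − 7.5) + 69.
New equilibrium: consumers pay €45.5, sellers receive €38, Q = 145. (Wedge: Pb − Ps = 7.5.)
Per-unit burden: consumers €2.5, sellers €5.
Sellers take the larger share because supply is less price-elastic here (demand slope 4 vs supply slope 2).
The less price-elastic side of the market bears the larger share of a per-unit tax.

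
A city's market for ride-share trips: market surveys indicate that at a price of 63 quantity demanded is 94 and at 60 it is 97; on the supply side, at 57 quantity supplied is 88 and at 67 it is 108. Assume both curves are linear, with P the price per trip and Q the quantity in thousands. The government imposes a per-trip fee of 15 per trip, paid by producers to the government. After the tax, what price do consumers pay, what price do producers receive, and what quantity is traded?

Consumers pay 71; producers receive 56; quantity = 86.

Demand slope: (97 − 94)/(60 − 63) = -1, so Qd = 157 − P.
Supply slope: (108 − 88)/(67 − 57) = 2, so Qs = 2P − 26.
Before the tax: set 157 − P = 2P − 26 → P* = 61, Q* = 96.
With the tax collected from producers, supply shifts: Qs = 2(P − 15) − 26.
New equilibrium: consumers pay 71, producers receive 56, Q = 86. (Wedge: Pb − Ps = 15.)
The less price-elastic side of the market bears the larger share of a per-unit tax.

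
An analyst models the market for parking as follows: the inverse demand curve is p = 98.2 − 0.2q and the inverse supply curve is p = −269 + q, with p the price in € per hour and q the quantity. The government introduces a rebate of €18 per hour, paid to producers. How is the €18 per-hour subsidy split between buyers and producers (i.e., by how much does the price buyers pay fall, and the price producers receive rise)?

Buyers gain €3 per hour; producers gain €15 per hour.

Rewrite in direct form: qd = 491 − 5p and qs = p + 269.
Before the subsidy: set 491 − 5p = p + 269 → p* = €37, q* = 306.
With a per-unit subsidy paid to producers, each receives p + 18 per unit sold, so supply becomes qs = (p + 18) + 269.
Solving gives q = 321 with buyers paying €34 and producers receiving €52 (the €18 wedge).
Gain to buyers: €3; to producers: €15. (They sum to €18.)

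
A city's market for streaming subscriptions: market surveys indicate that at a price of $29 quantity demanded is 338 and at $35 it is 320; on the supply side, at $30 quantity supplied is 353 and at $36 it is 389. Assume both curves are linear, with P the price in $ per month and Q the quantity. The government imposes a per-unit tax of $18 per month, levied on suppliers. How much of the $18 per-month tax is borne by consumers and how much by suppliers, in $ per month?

Consumers bear $12 per month; suppliers bear $6 per month.

Demand slope: (320 − 338)/(35 − 29) = -3, so Qd = 425 − 3P.
Supply slope: (389 − 353)/(36 − 30) = 6, so Qs = 6P + 173.
Without the tax, 425 − 3P = 6P + 173 gives 9P = 252, so P* = $28 and Q* = 341.
With the tax collected from suppliers, supply shifts: Qs = 6(P − 18) + 173.
Solving gives Q = 305 with consumers paying $40 and suppliers receiving $22 (the $18 wedge).
Burden on consumers: $12; on suppliers: $6. (They sum to $18.)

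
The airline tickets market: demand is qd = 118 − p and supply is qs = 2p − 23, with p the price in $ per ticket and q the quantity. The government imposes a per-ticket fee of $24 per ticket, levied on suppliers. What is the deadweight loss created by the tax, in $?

Deadweight loss = $192.

Before the tax: set 118 − p = 2p − 23 → p* = $47, q* = 71.
With the tax collected from suppliers, supply shifts: qs = 2(p − 24) − 23.
New equilibrium: consumers pay $63, suppliers receive $39, q = 55. (Wedge: pb − ps = 24.)
Quantity falls by |ΔQ| = |71 − 55| = 16.
DWL = ½ · t · |ΔQ| = ½ · 24 · 16 = $192.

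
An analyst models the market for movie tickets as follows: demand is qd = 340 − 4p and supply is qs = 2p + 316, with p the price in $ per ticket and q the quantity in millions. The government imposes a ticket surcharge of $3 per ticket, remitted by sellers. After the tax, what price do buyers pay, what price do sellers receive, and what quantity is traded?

Buyers pay $5; sellers receive $2; quantity = 320.

Before the tax: set 340 − 4p = 2p + 316 → p* = $4, q* = 324.
With the tax collected from sellers, supply shifts: qs = 2(p − 3) + 316.
Solving gives q = 320 with buyers paying $5 and sellers receiving $2 (the $3 wedge).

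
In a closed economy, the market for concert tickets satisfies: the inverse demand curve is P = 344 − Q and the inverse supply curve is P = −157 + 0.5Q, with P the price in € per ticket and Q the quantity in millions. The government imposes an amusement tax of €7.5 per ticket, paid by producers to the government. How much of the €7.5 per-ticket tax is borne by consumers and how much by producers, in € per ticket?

Consumers bear €5 per ticket; producers bear €2.5 per ticket.

Inverting to Q(P) form: Qd = 344 − P; Qs = 2P + 314.
Before the tax: set 344 − P = 2P + 314 → P* = €10, Q* = 334.
With the tax collected from producers, supply shifts: Qs = 2(P − 7.5) + 314.
Solving gives Q = 329 with consumers paying €15 and producers receiving €7.5 (the €7.5 wedge).
Burden on consumers: €5; on producers: €2.5. (They sum to €7.5.)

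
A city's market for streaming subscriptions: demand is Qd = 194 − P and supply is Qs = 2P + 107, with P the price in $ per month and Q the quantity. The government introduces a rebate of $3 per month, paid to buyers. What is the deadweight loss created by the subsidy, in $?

Before the subsidy: set 194 − P = 2P + 107 → P* = $29, Q* = 165.
With a per-unit subsidy paid to buyers, each effectively pays P − 3, so demand becomes Qd = 194 − (P − 3).
Solving gives Q = 167 with buyers paying $27 and sellers receiving $30 (the $3 wedge).
Quantity rises by |ΔQ| = |165 − 167| = 2.
DWL = ½ · t · |ΔQ| = ½ · 3 · 2 = $3.

Deadweight loss = $3.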